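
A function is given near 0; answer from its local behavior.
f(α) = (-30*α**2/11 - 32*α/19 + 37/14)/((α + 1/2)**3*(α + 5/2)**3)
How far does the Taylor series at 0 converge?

The radius of convergence is 1/2.

Denominator factor (α + 1/2)^3: pole of order 3 at -1/2, modulus 1/2.
Denominator factor (α + 5/2)^3: pole of order 3 at -5/2, modulus 5/2.
The radius of convergence is the smallest modulus among the singular points: 1/2.


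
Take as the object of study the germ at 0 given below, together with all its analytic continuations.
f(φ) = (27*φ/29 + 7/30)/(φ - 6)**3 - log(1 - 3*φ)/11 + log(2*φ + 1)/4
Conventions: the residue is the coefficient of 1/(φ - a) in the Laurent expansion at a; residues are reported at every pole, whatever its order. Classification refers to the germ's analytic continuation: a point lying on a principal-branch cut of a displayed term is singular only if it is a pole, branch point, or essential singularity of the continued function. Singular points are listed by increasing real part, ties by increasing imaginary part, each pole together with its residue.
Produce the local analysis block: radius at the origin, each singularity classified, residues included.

Denominator factor (φ - 6)^3: pole of order 3 at 6, modulus 6.
Branch term (-1/11)*log(1 - φ/(1/3)): its argument vanishes at φ = 1/3, a logarithmic branch point, modulus 1/3.
Branch term (1/4)*log(1 - φ/(-1/2)): its argument vanishes at φ = -1/2, a logarithmic branch point, modulus 1/2.
The radius of convergence is the smallest modulus among the singular points: 1/3.
The branch terms are analytic at 6 and contribute nothing to the residue; only the rational part matters.
At the order-3 pole 6 set g(φ) = (φ - (6))^3*(rational part) = 27*φ/29 + 7/30.
Order-3 pole: residue = g''(a)/2; g''(6) = 0, so the residue is 0.
List the singular points by increasing real part (a conjugate pair: the negative imaginary part first).

Radius of convergence at 0: 1/3.
At -1/2: a logarithmic branch point.
At 1/3: a logarithmic branch point.
At 6: a pole of order 3; residue 0.


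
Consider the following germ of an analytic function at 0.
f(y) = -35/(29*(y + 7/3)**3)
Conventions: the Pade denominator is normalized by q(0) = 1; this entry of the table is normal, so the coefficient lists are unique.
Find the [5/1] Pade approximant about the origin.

The Pade approximant has numerator coefficients [-135/1421, 675/9947, -2430/69629, 7290/487403, -18225/3411821, 32805/23882747]; denominator coefficients [1, 4/7].

Taylor coefficients needed (expand at 0): a_0 = -135/1421, a_1 = 1215/9947, a_2 = -7290/69629, a_3 = 36450/487403, a_4 = -164025/3411821, a_5 = 98415/3411821, a_6 = -393660/23882747.
Write the denominator as Q(y) = 1 + q1*y. Requiring Q*f - P = O(y^7) with deg P <= 5 kills the coefficients of y^6..y^6 in Q*f:
  y^6: a_6 + q1*a_5 = 0, i.e. -393660/23882747 + (98415/3411821)*q1 = 0.
Solving this linear system: q1 = 4/7.
The numerator is Q*f truncated at degree 5: P0 = a_0 = -135/1421; P1 = a_1 + q1*a_0 = 675/9947; P2 = a_2 + q1*a_1 = -2430/69629; P3 = a_3 + q1*a_2 = 7290/487403; P4 = a_4 + q1*a_3 = -18225/3411821; P5 = a_5 + q1*a_4 = 32805/23882747.


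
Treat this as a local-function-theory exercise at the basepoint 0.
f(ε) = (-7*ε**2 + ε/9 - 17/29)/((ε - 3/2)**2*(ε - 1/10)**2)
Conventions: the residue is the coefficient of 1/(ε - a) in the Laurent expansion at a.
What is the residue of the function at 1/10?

At the order-2 pole 1/10 set g(ε) = (ε - (1/10))^2*f(ε) = (-7*ε**2 + ε/9 - 17/29)/(ε - 3/2)**2.
Order-2 pole: residue = g'(a); g'(1/10) = -201925/179046, so the residue is -201925/179046.

The residue is -201925/179046.


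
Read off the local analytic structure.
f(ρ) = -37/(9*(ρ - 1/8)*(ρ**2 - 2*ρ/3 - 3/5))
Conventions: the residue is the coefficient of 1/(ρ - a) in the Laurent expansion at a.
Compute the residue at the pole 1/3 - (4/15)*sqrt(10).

The factor ρ**2 - 2*ρ/3 - 3/5 splits as (ρ - a)(ρ - a') with a = 1/3 - (4/15)*sqrt(10), a' = 1/3 + (4/15)*sqrt(10). At the order-1 pole a set g(ρ) = (ρ - a)*f(ρ) = [-37/(9*(ρ - 1/8))] / (ρ - a').
Simple pole: residue = g(a) at a = 1/3 - (4/15)*sqrt(10), which is -5920/1923 - (925/3846)*sqrt(10).

The residue is -5920/1923 - (925/3846)*sqrt(10).


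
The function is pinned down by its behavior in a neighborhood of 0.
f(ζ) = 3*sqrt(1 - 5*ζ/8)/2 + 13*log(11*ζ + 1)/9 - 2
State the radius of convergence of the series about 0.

Branch term (13/9)*log(1 - ζ/(-1/11)): its argument vanishes at ζ = -1/11, a logarithmic branch point, modulus 1/11.
Branch term (3/2)*sqrt(1 - ζ/(8/5)): its argument vanishes at ζ = 8/5, a square-root branch point, modulus 8/5.
The radius of convergence is the smallest modulus among the singular points: 1/11.

The radius of convergence is 1/11.


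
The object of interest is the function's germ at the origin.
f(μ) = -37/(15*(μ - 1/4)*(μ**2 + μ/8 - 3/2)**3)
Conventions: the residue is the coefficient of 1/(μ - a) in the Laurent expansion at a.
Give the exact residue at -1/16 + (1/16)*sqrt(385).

The residue is -606208/1366875 - (1290616832/124804708875)*sqrt(385).

The factor μ**2 + μ/8 - 3/2 splits as (μ - a)(μ - a') with a = -1/16 + (1/16)*sqrt(385), a' = -1/16 - (1/16)*sqrt(385). At the order-3 pole a set g(μ) = (μ - a)^3*f(μ) = [-37/(15*(μ - 1/4))] / (μ - a')^3.
Order-3 pole: residue = g''(a)/2; g''(-1/16 + (1/16)*sqrt(385)) = -1212416/1366875 - (2581233664/124804708875)*sqrt(385), so the residue is -606208/1366875 - (1290616832/124804708875)*sqrt(385).


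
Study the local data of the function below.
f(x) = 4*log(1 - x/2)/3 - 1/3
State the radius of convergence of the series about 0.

Branch term (4/3)*log(1 - x/(2)): its argument vanishes at x = 2, a logarithmic branch point, modulus 2.
The radius of convergence is the smallest modulus among the singular points: 2.

The radius of convergence is 2.


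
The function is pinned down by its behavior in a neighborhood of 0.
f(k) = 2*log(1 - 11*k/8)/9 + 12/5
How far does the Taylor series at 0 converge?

The radius of convergence is 8/11.

Branch term (2/9)*log(1 - k/(8/11)): its argument vanishes at k = 8/11, a logarithmic branch point, modulus 8/11.
The radius of convergence is the smallest modulus among the singular points: 8/11.


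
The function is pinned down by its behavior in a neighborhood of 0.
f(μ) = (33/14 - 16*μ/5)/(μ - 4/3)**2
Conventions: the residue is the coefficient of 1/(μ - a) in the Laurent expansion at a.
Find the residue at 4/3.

The residue is -16/5.

At the order-2 pole 4/3 set g(μ) = (μ - (4/3))^2*f(μ) = 33/14 - 16*μ/5.
Order-2 pole: residue = g'(a); g'(4/3) = -16/5, so the residue is -16/5.


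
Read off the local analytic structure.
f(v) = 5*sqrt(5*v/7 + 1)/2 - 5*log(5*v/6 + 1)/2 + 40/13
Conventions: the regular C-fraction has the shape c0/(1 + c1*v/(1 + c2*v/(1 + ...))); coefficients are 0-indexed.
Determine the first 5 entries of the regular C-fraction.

The regular C-fraction coefficients are [145/26, 130/609, 155/406, 725/93744, 552253/93744].

Taylor coefficients (expand at 0): a_0 = 145/26, a_1 = -25/21, a_2 = 625/882, a_3 = -378125/889056, a_4 = 13740625/49787136.
c0 = a_0 = 145/26. Peel one level at a time: if S = 1 + c*v/S' with S'(0) = 1, then c is the v-coefficient of S and S' = c*v/(S - 1).
S_1 = c0/f = 1 + (130/609)*v + (-10075/123627)*v^2 + ...; c1 = 130/609.
S_2 = c1*v/(S_1 - 1) = 1 + (155/406)*v + (-125/42336)*v^2 + ...; c2 = 155/406.
S_3 = c2*v/(S_2 - 1) = 1 + (725/93744)*v + (-400383425/8787937536)*v^2 + ...; c3 = 725/93744.
S_4 = c3*v/(S_3 - 1) = 1 + (552253/93744)*v + ...; c4 = 552253/93744.


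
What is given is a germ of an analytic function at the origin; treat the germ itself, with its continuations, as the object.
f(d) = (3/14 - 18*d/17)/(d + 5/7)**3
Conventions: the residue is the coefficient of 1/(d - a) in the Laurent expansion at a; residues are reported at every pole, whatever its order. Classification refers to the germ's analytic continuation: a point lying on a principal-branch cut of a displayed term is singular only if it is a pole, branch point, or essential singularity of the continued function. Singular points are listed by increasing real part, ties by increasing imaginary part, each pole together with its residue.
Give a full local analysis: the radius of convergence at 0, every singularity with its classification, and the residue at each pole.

Radius of convergence at 0: 5/7.
At -5/7: a pole of order 3; residue 0.

Denominator factor (d + 5/7)^3: pole of order 3 at -5/7, modulus 5/7.
The radius of convergence is the smallest modulus among the singular points: 5/7.
At the order-3 pole -5/7 set g(d) = (d - (-5/7))^3*f(d) = 3/14 - 18*d/17.
Order-3 pole: residue = g''(a)/2; g''(-5/7) = 0, so the residue is 0.


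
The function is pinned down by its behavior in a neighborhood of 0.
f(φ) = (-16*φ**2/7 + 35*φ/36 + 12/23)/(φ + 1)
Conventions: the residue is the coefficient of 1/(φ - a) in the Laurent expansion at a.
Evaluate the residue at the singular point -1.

The residue is -15859/5796.

At the order-1 pole -1 set g(φ) = (φ - (-1))*f(φ) = -16*φ**2/7 + 35*φ/36 + 12/23.
Simple pole: residue = g(a) at a = -1, which is -15859/5796.


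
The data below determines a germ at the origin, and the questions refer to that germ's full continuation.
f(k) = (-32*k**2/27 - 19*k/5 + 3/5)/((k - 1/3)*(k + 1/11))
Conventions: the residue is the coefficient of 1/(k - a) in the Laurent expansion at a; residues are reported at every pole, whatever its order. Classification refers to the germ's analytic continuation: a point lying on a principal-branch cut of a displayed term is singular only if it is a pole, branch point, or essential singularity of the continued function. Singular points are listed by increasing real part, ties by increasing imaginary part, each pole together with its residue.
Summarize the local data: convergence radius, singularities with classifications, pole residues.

Denominator factor (k + 1/11): pole of order 1 at -1/11, modulus 1/11.
Denominator factor (k - 1/3): pole of order 1 at 1/3, modulus 1/3.
The radius of convergence is the smallest modulus among the singular points: 1/11.
At the order-1 pole -1/11 set g(k) = (k - (-1/11))*f(k) = (-32*k**2/27 - 19*k/5 + 3/5)/(k - 1/3).
Simple pole: residue = g(a) at a = -1/11, which is -7642/3465.
At the order-1 pole 1/3 set g(k) = (k - (1/3))*f(k) = (-32*k**2/27 - 19*k/5 + 3/5)/(k + 1/11).
Simple pole: residue = g(a) at a = 1/3, which is -1067/567.
List the singular points by increasing real part (a conjugate pair: the negative imaginary part first).

Radius of convergence at 0: 1/11.
At -1/11: a pole of order 1; residue -7642/3465.
At 1/3: a pole of order 1; residue -1067/567.


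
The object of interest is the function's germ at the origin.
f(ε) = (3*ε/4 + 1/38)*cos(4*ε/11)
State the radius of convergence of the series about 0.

The factor cos(4*ε/11) is entire and contributes no finite singular point.
The polynomial part has no poles.
No finite singular points: the Taylor series at 0 converges everywhere.

The radius of convergence is infinite.


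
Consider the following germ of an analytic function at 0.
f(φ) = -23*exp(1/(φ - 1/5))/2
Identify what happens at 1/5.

The point is an essential singularity.

The exponent 1/(φ - (1/5)) has a pole at 1/5, so exp(1/(φ - (1/5))) takes every nonzero value near it: an essential singularity (not a pole of any order).


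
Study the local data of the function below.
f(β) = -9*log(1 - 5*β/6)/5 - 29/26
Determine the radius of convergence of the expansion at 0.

Branch term (-9/5)*log(1 - β/(6/5)): its argument vanishes at β = 6/5, a logarithmic branch point, modulus 6/5.
The radius of convergence is the smallest modulus among the singular points: 6/5.

The radius of convergence is 6/5.


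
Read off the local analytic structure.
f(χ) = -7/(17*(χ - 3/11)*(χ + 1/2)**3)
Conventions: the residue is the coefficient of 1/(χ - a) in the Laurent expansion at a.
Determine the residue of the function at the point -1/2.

At the order-3 pole -1/2 set g(χ) = (χ - (-1/2))^3*f(χ) = -7/(17*(χ - 3/11)).
Order-3 pole: residue = g''(a)/2; g''(-1/2) = 149072/83521, so the residue is 74536/83521.

The residue is 74536/83521.


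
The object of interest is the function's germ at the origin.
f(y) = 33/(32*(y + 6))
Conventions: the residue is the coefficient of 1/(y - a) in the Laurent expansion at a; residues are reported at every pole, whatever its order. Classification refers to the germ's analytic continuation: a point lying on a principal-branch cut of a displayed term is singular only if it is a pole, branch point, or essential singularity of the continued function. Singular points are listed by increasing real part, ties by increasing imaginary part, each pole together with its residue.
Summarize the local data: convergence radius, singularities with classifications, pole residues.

Denominator factor (y + 6): pole of order 1 at -6, modulus 6.
The radius of convergence is the smallest modulus among the singular points: 6.
At the order-1 pole -6 set g(y) = (y - (-6))*f(y) = 33/32.
Simple pole: residue = g(a) at a = -6, which is 33/32.

Radius of convergence at 0: 6.
At -6: a pole of order 1; residue 33/32.


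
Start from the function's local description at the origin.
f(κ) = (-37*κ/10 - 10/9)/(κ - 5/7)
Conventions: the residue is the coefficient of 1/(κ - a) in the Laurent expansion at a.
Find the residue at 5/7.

At the order-1 pole 5/7 set g(κ) = (κ - (5/7))*f(κ) = -37*κ/10 - 10/9.
Simple pole: residue = g(a) at a = 5/7, which is -473/126.

The residue is -473/126.


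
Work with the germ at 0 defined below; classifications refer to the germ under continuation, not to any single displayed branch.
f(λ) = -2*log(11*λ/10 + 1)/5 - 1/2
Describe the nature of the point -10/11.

The point is a logarithmic branch point.

The term (-2/5)*log(1 - λ/(-10/11)) has argument 1 - -10/11/(-10/11) = 0 at -10/11: a logarithmic (infinitely-sheeted) branch point; the remaining terms are analytic or single-valued there.


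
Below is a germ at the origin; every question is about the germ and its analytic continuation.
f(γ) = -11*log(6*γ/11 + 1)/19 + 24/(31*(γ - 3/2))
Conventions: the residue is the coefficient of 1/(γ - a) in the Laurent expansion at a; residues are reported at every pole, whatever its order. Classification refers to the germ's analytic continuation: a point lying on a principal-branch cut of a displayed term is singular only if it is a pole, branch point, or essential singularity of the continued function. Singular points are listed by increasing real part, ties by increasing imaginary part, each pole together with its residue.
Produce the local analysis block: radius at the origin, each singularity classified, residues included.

Radius of convergence at 0: 3/2.
At -11/6: a logarithmic branch point.
At 3/2: a pole of order 1; residue 24/31.

Denominator factor (γ - 3/2): pole of order 1 at 3/2, modulus 3/2.
Branch term (-11/19)*log(1 - γ/(-11/6)): its argument vanishes at γ = -11/6, a logarithmic branch point, modulus 11/6.
The radius of convergence is the smallest modulus among the singular points: 3/2.
The branch term is analytic at 3/2 and contributes nothing to the residue; only the rational part matters.
At the order-1 pole 3/2 set g(γ) = (γ - (3/2))*(rational part) = 24/31.
Simple pole: residue = g(a) at a = 3/2, which is 24/31.
List the singular points by increasing real part (a conjugate pair: the negative imaginary part first).


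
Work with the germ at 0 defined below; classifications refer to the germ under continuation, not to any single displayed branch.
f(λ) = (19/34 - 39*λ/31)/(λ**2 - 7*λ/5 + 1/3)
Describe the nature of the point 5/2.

The point is a regular point.

Denominator factors: λ**2 - 7*λ/5 + 1/3 = 37/12 at λ = 5/2 — none vanishes.
So the germ continues analytically to 5/2.


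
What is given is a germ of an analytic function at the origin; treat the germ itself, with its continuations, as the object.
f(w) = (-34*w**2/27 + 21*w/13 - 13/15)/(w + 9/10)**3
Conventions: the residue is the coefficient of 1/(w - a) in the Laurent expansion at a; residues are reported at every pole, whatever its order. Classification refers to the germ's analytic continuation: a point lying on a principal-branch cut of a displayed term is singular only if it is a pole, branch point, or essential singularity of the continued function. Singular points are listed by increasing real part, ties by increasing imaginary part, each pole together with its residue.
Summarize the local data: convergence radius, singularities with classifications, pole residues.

Radius of convergence at 0: 9/10.
At -9/10: a pole of order 3; residue -34/27.

Denominator factor (w + 9/10)^3: pole of order 3 at -9/10, modulus 9/10.
The radius of convergence is the smallest modulus among the singular points: 9/10.
At the order-3 pole -9/10 set g(w) = (w - (-9/10))^3*f(w) = -34*w**2/27 + 21*w/13 - 13/15.
Order-3 pole: residue = g''(a)/2; g''(-9/10) = -68/27, so the residue is -34/27.


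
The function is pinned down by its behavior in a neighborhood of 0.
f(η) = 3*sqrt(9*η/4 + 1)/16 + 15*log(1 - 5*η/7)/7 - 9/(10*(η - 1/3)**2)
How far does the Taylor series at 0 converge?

The radius of convergence is 1/3.

Denominator factor (η - 1/3)^2: pole of order 2 at 1/3, modulus 1/3.
Branch term (3/16)*sqrt(1 - η/(-4/9)): its argument vanishes at η = -4/9, a square-root branch point, modulus 4/9.
Branch term (15/7)*log(1 - η/(7/5)): its argument vanishes at η = 7/5, a logarithmic branch point, modulus 7/5.
The radius of convergence is the smallest modulus among the singular points: 1/3.


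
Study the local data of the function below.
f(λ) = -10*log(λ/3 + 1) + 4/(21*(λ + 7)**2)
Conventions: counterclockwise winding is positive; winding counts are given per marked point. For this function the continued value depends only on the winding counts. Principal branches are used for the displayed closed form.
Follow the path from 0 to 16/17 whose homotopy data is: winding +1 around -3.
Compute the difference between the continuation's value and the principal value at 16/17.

Continued minus principal equals -(20)*pi*i.

The rational part is single-valued and drops out of the difference; each branch term changes only by its own monodromy.
(-10)*log(1 - λ/(-3)): each positive loop around -3 adds 2*pi*i to the log, so winding +1 contributes (-10)*(1)*2*pi*i = -(20)*pi*i.
Summing the contributions at λ = 16/17 gives -(20)*pi*i.


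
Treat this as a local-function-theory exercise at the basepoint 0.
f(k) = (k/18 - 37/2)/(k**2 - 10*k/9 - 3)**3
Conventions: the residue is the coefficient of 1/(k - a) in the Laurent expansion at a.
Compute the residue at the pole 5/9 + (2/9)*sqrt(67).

The residue is -(408969/19248832)*sqrt(67).

The factor k**2 - 10*k/9 - 3 splits as (k - a)(k - a') with a = 5/9 + (2/9)*sqrt(67), a' = 5/9 - (2/9)*sqrt(67). At the order-3 pole a set g(k) = (k - a)^3*f(k) = [k/18 - 37/2] / (k - a')^3.
Order-3 pole: residue = g''(a)/2; g''(5/9 + (2/9)*sqrt(67)) = -(408969/9624416)*sqrt(67), so the residue is -(408969/19248832)*sqrt(67).


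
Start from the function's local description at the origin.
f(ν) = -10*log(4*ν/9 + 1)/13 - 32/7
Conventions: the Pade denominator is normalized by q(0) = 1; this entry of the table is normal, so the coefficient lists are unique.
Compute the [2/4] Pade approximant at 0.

The Pade approximant has numerator coefficients [-32/7, -1860771992/626503059, -12485529712/28192637655]; denominator coefficients [1, 3958132/6884649, 21841432/309809205, -357952/557656569, 452032/15056727363].

Taylor coefficients needed (expand at 0): a_0 = -32/7, a_1 = -40/117, a_2 = 80/1053, a_3 = -640/28431, a_4 = 640/85293, a_5 = -2048/767637, a_6 = 20480/20726199.
Write the denominator as Q(ν) = 1 + q1*ν + q2*ν^2 + q3*ν^3 + q4*ν^4. Requiring Q*f - P = O(ν^7) with deg P <= 2 kills the coefficients of ν^3..ν^6 in Q*f:
  ν^3: a_3 + q1*a_2 + q2*a_1 + q3*a_0 = 0, i.e. -640/28431 + (80/1053)*q1 + (-40/117)*q2 + (-32/7)*q3 = 0.
  ν^4: a_4 + q1*a_3 + q2*a_2 + q3*a_1 + q4*a_0 = 0, i.e. 640/85293 + (-640/28431)*q1 + (80/1053)*q2 + (-40/117)*q3 + (-32/7)*q4 = 0.
  ν^5: a_5 + q1*a_4 + q2*a_3 + q3*a_2 + q4*a_1 = 0, i.e. -2048/767637 + (640/85293)*q1 + (-640/28431)*q2 + (80/1053)*q3 + (-40/117)*q4 = 0.
  ν^6: a_6 + q1*a_5 + q2*a_4 + q3*a_3 + q4*a_2 = 0, i.e. 20480/20726199 + (-2048/767637)*q1 + (640/85293)*q2 + (-640/28431)*q3 + (80/1053)*q4 = 0.
Solving this linear system: q1 = 3958132/6884649, q2 = 21841432/309809205, q3 = -357952/557656569, q4 = 452032/15056727363.
The numerator is Q*f truncated at degree 2: P0 = a_0 = -32/7; P1 = a_1 + q1*a_0 = -1860771992/626503059; P2 = a_2 + q1*a_1 + q2*a_0 = -12485529712/28192637655.


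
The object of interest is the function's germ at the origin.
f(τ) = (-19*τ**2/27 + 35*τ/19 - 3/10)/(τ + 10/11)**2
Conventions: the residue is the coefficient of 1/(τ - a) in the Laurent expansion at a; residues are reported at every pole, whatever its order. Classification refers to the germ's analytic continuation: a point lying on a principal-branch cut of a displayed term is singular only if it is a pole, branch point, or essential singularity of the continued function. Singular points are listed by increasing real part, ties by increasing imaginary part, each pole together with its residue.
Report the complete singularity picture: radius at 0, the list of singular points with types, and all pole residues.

Radius of convergence at 0: 10/11.
At -10/11: a pole of order 2; residue 17615/5643.

Denominator factor (τ + 10/11)^2: pole of order 2 at -10/11, modulus 10/11.
The radius of convergence is the smallest modulus among the singular points: 10/11.
At the order-2 pole -10/11 set g(τ) = (τ - (-10/11))^2*f(τ) = -19*τ**2/27 + 35*τ/19 - 3/10.
Order-2 pole: residue = g'(a); g'(-10/11) = 17615/5643, so the residue is 17615/5643.


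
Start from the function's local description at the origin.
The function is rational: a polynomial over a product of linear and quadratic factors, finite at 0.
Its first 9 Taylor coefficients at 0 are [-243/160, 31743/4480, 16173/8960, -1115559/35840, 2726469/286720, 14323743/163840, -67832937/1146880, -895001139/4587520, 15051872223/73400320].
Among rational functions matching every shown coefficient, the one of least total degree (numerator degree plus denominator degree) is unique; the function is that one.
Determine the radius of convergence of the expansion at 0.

No rational of total degree below 7 reproduces all 9 coefficients; solving the [1/6] Pade equations on them gives f(y) = (37*y/21 - 9/20)/(y**2 + y/6 + 2/3)**3, whose expansion matches every shown term.
Denominator factor (y**2 + y/6 + 2/3)^3: discriminant -95/36, complex-conjugate roots (-1/12) + ((1/12)*sqrt(95))*i and (-1/12) - ((1/12)*sqrt(95))*i; poles of order 3, moduli (1/3)*sqrt(6) and (1/3)*sqrt(6).
The radius of convergence is the smallest modulus among the singular points: (1/3)*sqrt(6).

The radius of convergence is (1/3)*sqrt(6).


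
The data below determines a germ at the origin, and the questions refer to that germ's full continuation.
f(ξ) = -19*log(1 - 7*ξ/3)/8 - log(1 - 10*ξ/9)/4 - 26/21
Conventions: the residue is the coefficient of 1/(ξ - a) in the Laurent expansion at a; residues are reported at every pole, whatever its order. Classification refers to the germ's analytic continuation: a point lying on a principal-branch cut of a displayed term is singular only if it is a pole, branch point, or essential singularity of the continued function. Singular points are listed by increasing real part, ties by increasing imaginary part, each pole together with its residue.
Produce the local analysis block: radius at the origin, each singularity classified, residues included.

Radius of convergence at 0: 3/7.
At 3/7: a logarithmic branch point.
At 9/10: a logarithmic branch point.

Branch term (-1/4)*log(1 - ξ/(9/10)): its argument vanishes at ξ = 9/10, a logarithmic branch point, modulus 9/10.
Branch term (-19/8)*log(1 - ξ/(3/7)): its argument vanishes at ξ = 3/7, a logarithmic branch point, modulus 3/7.
The radius of convergence is the smallest modulus among the singular points: 3/7.
List the singular points by increasing real part (a conjugate pair: the negative imaginary part first).


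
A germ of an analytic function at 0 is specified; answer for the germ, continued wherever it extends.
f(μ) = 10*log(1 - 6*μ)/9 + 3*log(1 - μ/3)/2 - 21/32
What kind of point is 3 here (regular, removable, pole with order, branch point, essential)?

The term (3/2)*log(1 - μ/(3)) has argument 1 - 3/(3) = 0 at 3: a logarithmic (infinitely-sheeted) branch point; the remaining terms are analytic or single-valued there.

The point is a logarithmic branch point.


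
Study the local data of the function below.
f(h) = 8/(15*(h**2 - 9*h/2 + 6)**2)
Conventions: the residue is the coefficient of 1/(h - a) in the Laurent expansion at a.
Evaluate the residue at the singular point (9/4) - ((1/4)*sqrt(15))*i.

The residue is ((128/3375)*sqrt(15))*i.

The factor h**2 - 9*h/2 + 6 splits as (h - a)(h - a') with a = (9/4) - ((1/4)*sqrt(15))*i, a' = (9/4) + ((1/4)*sqrt(15))*i. At the order-2 pole a set g(h) = (h - a)^2*f(h) = [8/15] / (h - a')^2.
Order-2 pole: residue = g'(a); g'((9/4) - ((1/4)*sqrt(15))*i) = ((128/3375)*sqrt(15))*i, so the residue is ((128/3375)*sqrt(15))*i.


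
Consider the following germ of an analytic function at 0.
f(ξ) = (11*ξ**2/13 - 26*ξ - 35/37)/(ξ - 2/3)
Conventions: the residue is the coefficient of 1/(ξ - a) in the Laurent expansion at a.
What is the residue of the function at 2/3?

At the order-1 pole 2/3 set g(ξ) = (ξ - (2/3))*f(ξ) = 11*ξ**2/13 - 26*ξ - 35/37.
Simple pole: residue = g(a) at a = 2/3, which is -77503/4329.

The residue is -77503/4329.


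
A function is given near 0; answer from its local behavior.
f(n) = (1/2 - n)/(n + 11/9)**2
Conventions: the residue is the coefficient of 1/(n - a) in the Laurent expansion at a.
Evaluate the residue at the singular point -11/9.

At the order-2 pole -11/9 set g(n) = (n - (-11/9))^2*f(n) = 1/2 - n.
Order-2 pole: residue = g'(a); g'(-11/9) = -1, so the residue is -1.

The residue is -1.


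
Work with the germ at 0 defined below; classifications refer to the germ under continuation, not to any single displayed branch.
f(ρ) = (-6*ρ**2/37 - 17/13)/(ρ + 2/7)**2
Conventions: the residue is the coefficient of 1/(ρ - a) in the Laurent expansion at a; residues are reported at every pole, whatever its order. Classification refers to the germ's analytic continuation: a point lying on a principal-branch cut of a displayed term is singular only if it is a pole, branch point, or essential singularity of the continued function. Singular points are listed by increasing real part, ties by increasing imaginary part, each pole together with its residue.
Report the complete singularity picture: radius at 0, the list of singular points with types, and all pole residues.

Radius of convergence at 0: 2/7.
At -2/7: a pole of order 2; residue 24/259.

Denominator factor (ρ + 2/7)^2: pole of order 2 at -2/7, modulus 2/7.
The radius of convergence is the smallest modulus among the singular points: 2/7.
At the order-2 pole -2/7 set g(ρ) = (ρ - (-2/7))^2*f(ρ) = -6*ρ**2/37 - 17/13.
Order-2 pole: residue = g'(a); g'(-2/7) = 24/259, so the residue is 24/259.


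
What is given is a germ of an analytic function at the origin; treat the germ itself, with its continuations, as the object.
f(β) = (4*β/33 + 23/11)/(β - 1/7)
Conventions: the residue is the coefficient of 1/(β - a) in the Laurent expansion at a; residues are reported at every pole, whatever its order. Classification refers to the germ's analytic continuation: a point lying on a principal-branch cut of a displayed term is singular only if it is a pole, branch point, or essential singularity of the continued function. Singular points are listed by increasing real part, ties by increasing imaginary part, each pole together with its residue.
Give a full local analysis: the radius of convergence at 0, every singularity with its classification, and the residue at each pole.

Denominator factor (β - 1/7): pole of order 1 at 1/7, modulus 1/7.
The radius of convergence is the smallest modulus among the singular points: 1/7.
At the order-1 pole 1/7 set g(β) = (β - (1/7))*f(β) = 4*β/33 + 23/11.
Simple pole: residue = g(a) at a = 1/7, which is 487/231.

Radius of convergence at 0: 1/7.
At 1/7: a pole of order 1; residue 487/231.


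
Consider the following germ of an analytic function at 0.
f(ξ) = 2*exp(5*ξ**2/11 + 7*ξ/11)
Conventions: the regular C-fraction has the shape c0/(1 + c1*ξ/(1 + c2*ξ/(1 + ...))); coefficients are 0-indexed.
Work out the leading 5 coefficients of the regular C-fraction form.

Taylor coefficients (expand at 0): a_0 = 2, a_1 = 14/11, a_2 = 159/121, a_3 = 2653/3993, a_4 = 71041/175692.
c0 = a_0 = 2. Peel one level at a time: if S = 1 + c*ξ/S' with S'(0) = 1, then c is the ξ-coefficient of S and S' = c*ξ/(S - 1).
S_1 = c0/f = 1 + (-7/11)*ξ + (-61/242)*ξ^2 + ...; c1 = -7/11.
S_2 = c1*ξ/(S_1 - 1) = 1 + (-61/154)*ξ + (38701/71148)*ξ^2 + ...; c2 = -61/154.
S_3 = c2*ξ/(S_2 - 1) = 1 + (38701/28182)*ξ + (16640419/16208676)*ξ^2 + ...; c3 = 38701/28182.
S_4 = c3*ξ/(S_3 - 1) = 1 + (-116482933/155810226)*ξ + ...; c4 = -116482933/155810226.

The regular C-fraction coefficients are [2, -7/11, -61/154, 38701/28182, -116482933/155810226].


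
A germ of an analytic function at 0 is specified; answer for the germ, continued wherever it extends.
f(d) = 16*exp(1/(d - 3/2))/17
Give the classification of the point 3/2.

The exponent 1/(d - (3/2)) has a pole at 3/2, so exp(1/(d - (3/2))) takes every nonzero value near it: an essential singularity (not a pole of any order).

The point is an essential singularity.


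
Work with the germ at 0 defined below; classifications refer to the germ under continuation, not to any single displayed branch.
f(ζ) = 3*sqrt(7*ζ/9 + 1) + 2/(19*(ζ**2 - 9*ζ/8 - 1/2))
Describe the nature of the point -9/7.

The point is an algebraic (square-root) branch point.

The term (3)*sqrt(1 - ζ/(-9/7)) has argument 1 - -9/7/(-9/7) = 0 at -9/7: a square-root (algebraic, two-sheeted) branch point; the remaining terms are analytic or single-valued there.


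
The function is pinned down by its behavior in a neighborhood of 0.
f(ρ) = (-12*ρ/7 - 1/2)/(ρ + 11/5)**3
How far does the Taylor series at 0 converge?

Denominator factor (ρ + 11/5)^3: pole of order 3 at -11/5, modulus 11/5.
The radius of convergence is the smallest modulus among the singular points: 11/5.

The radius of convergence is 11/5.


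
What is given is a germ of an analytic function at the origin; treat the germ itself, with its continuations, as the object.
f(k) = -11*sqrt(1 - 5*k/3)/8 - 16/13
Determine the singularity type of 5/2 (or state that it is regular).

There is no denominator, hence no pole anywhere.
Branch term sqrt(1 - k/(3/5)): argument at 5/2 is -19/6, nonzero, so 5/2 is not its branch point (a point on a principal cut is still regular for the continued germ).
So the germ continues analytically to 5/2.

The point is a regular point.


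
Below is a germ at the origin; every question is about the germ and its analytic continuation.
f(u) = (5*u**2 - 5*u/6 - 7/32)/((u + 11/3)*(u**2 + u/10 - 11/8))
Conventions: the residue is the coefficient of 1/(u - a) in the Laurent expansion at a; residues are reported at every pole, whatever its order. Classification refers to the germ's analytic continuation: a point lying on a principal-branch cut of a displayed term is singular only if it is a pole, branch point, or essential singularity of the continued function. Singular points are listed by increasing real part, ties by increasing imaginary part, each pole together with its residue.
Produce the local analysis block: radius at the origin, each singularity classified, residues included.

Denominator factor (u + 11/3): pole of order 1 at -11/3, modulus 11/3.
Denominator factor (u**2 + u/10 - 11/8): discriminant 551/100, real irrational roots -1/20 + (1/20)*sqrt(551) and -1/20 - (1/20)*sqrt(551); poles of order 1, moduli -1/20 + (1/20)*sqrt(551) and 1/20 + (1/20)*sqrt(551).
The radius of convergence is the smallest modulus among the singular points: -1/20 + (1/20)*sqrt(551).
At the order-1 pole -11/3 set g(u) = (u - (-11/3))*f(u) = (5*u**2 - 5*u/6 - 7/32)/(u**2 + u/10 - 11/8).
Simple pole: residue = g(a) at a = -11/3, which is 100885/16852.
The factor u**2 + u/10 - 11/8 splits as (u - a)(u - a') with a = -1/20 - (1/20)*sqrt(551), a' = -1/20 + (1/20)*sqrt(551). At the order-1 pole a set g(u) = (u - a)*f(u) = [(5*u**2 - 5*u/6 - 7/32)/(u + 11/3)] / (u - a').
Simple pole: residue = g(a) at a = -1/20 - (1/20)*sqrt(551), which is -16625/33704 - (753155/18570904)*sqrt(551).
The factor u**2 + u/10 - 11/8 splits as (u - a)(u - a') with a = -1/20 + (1/20)*sqrt(551), a' = -1/20 - (1/20)*sqrt(551). At the order-1 pole a set g(u) = (u - a)*f(u) = [(5*u**2 - 5*u/6 - 7/32)/(u + 11/3)] / (u - a').
Simple pole: residue = g(a) at a = -1/20 + (1/20)*sqrt(551), which is -16625/33704 + (753155/18570904)*sqrt(551).
List the singular points by increasing real part (a conjugate pair: the negative imaginary part first).

Radius of convergence at 0: -1/20 + (1/20)*sqrt(551).
At -11/3: a pole of order 1; residue 100885/16852.
At -1/20 - (1/20)*sqrt(551): a pole of order 1; residue -16625/33704 - (753155/18570904)*sqrt(551).
At -1/20 + (1/20)*sqrt(551): a pole of order 1; residue -16625/33704 + (753155/18570904)*sqrt(551).


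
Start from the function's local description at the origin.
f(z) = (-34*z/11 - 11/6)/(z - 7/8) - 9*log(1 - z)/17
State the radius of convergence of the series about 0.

Denominator factor (z - 7/8): pole of order 1 at 7/8, modulus 7/8.
Branch term (-9/17)*log(1 - z/(1)): its argument vanishes at z = 1, a logarithmic branch point, modulus 1.
The radius of convergence is the smallest modulus among the singular points: 7/8.

The radius of convergence is 7/8.


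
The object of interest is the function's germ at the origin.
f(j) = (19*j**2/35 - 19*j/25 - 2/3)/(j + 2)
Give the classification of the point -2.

The point is a pole of order 1.

The denominator factor j + 2 vanishes at -2 and appears to the power 1; the numerator there equals 1588/525, nonzero, and no other factor vanishes.
Hence a pole whose order is the multiplicity, 1.


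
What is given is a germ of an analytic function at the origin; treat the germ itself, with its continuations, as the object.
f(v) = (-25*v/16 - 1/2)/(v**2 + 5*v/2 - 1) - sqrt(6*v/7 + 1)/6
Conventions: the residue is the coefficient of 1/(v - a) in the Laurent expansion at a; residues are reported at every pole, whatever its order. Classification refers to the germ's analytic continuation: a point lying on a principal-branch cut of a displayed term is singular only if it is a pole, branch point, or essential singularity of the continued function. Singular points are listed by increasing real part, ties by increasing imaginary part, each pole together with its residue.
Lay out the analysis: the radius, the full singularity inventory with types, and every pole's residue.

Radius of convergence at 0: -5/4 + (1/4)*sqrt(41).
At -5/4 - (1/4)*sqrt(41): a pole of order 1; residue -25/32 - (93/1312)*sqrt(41).
At -7/6: an algebraic (square-root) branch point.
At -5/4 + (1/4)*sqrt(41): a pole of order 1; residue -25/32 + (93/1312)*sqrt(41).

Denominator factor (v**2 + 5*v/2 - 1): discriminant 41/4, real irrational roots -5/4 + (1/4)*sqrt(41) and -5/4 - (1/4)*sqrt(41); poles of order 1, moduli -5/4 + (1/4)*sqrt(41) and 5/4 + (1/4)*sqrt(41).
Branch term (-1/6)*sqrt(1 - v/(-7/6)): its argument vanishes at v = -7/6, a square-root branch point, modulus 7/6.
The radius of convergence is the smallest modulus among the singular points: -5/4 + (1/4)*sqrt(41).
The branch term is analytic at -5/4 - (1/4)*sqrt(41) and contributes nothing to the residue; only the rational part matters.
The factor v**2 + 5*v/2 - 1 splits as (v - a)(v - a') with a = -5/4 - (1/4)*sqrt(41), a' = -5/4 + (1/4)*sqrt(41). At the order-1 pole a set g(v) = (v - a)*(rational part) = [-25*v/16 - 1/2] / (v - a').
Simple pole: residue = g(a) at a = -5/4 - (1/4)*sqrt(41), which is -25/32 - (93/1312)*sqrt(41).
The branch term is analytic at -5/4 + (1/4)*sqrt(41) and contributes nothing to the residue; only the rational part matters.
The factor v**2 + 5*v/2 - 1 splits as (v - a)(v - a') with a = -5/4 + (1/4)*sqrt(41), a' = -5/4 - (1/4)*sqrt(41). At the order-1 pole a set g(v) = (v - a)*(rational part) = [-25*v/16 - 1/2] / (v - a').
Simple pole: residue = g(a) at a = -5/4 + (1/4)*sqrt(41), which is -25/32 + (93/1312)*sqrt(41).
List the singular points by increasing real part (a conjugate pair: the negative imaginary part first).


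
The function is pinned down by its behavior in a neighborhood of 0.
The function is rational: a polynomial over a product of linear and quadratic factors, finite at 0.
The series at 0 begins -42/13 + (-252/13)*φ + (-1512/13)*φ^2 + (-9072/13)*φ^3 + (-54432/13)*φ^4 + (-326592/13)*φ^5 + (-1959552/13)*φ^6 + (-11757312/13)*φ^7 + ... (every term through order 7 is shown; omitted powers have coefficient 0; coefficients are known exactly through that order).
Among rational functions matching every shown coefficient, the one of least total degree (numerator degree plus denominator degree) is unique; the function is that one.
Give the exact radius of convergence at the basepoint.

The radius of convergence is 1/6.

No rational of total degree below 1 reproduces all 8 coefficients; solving the [0/1] Pade equations on them gives f(φ) = 7/(13*(φ - 1/6)), whose expansion matches every shown term.
Denominator factor (φ - 1/6): pole of order 1 at 1/6, modulus 1/6.
The radius of convergence is the smallest modulus among the singular points: 1/6.


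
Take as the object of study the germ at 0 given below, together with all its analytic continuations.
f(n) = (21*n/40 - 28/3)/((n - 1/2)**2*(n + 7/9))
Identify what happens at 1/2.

The denominator factor n - 1/2 vanishes at 1/2 and appears to the power 2; the numerator there equals -2177/240, nonzero, and no other factor vanishes.
Hence a pole whose order is the multiplicity, 2.

The point is a pole of order 2.


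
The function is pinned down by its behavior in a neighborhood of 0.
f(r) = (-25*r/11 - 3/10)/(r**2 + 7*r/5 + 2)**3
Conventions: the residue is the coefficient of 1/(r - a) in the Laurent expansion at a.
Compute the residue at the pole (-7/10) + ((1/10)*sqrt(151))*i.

The factor r**2 + 7*r/5 + 2 splits as (r - a)(r - a') with a = (-7/10) + ((1/10)*sqrt(151))*i, a' = (-7/10) - ((1/10)*sqrt(151))*i. At the order-3 pole a set g(r) = (r - a)^3*f(r) = [-25*r/11 - 3/10] / (r - a')^3.
Order-3 pole: residue = g''(a)/2; g''((-7/10) + ((1/10)*sqrt(151))*i) = -((532500/37872461)*sqrt(151))*i, so the residue is -((266250/37872461)*sqrt(151))*i.

The residue is -((266250/37872461)*sqrt(151))*i.


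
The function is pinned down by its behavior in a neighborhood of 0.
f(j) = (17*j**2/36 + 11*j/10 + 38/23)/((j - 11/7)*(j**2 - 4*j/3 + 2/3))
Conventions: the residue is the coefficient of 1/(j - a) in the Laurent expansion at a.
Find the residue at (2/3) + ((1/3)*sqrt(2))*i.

The factor j**2 - 4*j/3 + 2/3 splits as (j - a)(j - a') with a = (2/3) + ((1/3)*sqrt(2))*i, a' = (2/3) - ((1/3)*sqrt(2))*i. At the order-1 pole a set g(j) = (j - a)*f(j) = [(17*j**2/36 + 11*j/10 + 38/23)/(j - 11/7)] / (j - a').
Simple pole: residue = g(a) at a = (2/3) + ((1/3)*sqrt(2))*i, which is (-205667/105570) + ((568687/422280)*sqrt(2))*i.

The residue is (-205667/105570) + ((568687/422280)*sqrt(2))*i.


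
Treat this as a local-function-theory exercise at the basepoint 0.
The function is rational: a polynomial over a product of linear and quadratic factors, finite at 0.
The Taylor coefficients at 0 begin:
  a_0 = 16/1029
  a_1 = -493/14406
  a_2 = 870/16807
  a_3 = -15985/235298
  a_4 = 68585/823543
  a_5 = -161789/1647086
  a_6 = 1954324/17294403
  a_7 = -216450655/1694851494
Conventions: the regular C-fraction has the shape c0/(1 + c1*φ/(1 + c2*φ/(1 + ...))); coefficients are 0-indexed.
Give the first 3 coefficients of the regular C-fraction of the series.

The regular C-fraction coefficients are [16/1029, 493/224, -2621/3808].

Taylor coefficients (read off): a_0 = 16/1029, a_1 = -493/14406, a_2 = 870/16807.
c0 = a_0 = 16/1029. Peel one level at a time: if S = 1 + c*φ/S' with S'(0) = 1, then c is the φ-coefficient of S and S' = c*φ/(S - 1).
S_1 = c0/f = 1 + (493/224)*φ + (76009/50176)*φ^2 + ...; c1 = 493/224.
S_2 = c1*φ/(S_1 - 1) = 1 + (-2621/3808)*φ + ...; c2 = -2621/3808.
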